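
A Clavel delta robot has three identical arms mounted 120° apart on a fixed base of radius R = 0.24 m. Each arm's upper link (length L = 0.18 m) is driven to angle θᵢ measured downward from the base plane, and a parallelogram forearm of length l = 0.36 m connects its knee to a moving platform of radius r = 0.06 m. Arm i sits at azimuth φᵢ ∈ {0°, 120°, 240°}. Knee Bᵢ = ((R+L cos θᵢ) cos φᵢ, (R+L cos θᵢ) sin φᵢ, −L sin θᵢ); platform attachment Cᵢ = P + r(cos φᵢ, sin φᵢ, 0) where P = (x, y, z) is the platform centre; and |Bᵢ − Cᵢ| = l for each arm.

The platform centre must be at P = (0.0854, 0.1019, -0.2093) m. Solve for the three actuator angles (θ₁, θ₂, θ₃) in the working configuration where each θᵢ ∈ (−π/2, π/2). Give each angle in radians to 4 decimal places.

φ1=0.0° → target in arm frame (0.0854, 0.1019)
  A=0.0946, B=-0.2093, C=(l²−L²−A²−y'²−z²)/(2L)=0.0946
  √(A²+B²)=0.2297;  θ1 = -1.1463+1.1462 ≈ -0.0001
φ2=120.0° → target in arm frame (0.0455, -0.1249)
  A cos θ + B sin θ = C:  0.1345·cos θ + -0.2093·sin θ = 0.0548
  θ2 = atan2(B,A) + arccos(C/0.2488) = 0.3491
φ3=240.0° → target in arm frame (-0.1309, 0.0230)
  A cos θ + B sin θ = C:  0.3109·cos θ + -0.2093·sin θ = -0.1217
  γ=atan2(-0.2093,0.3109)=-0.5924;  ψ=arccos(-0.3248)=1.9016;  θ3=γ+ψ≈1.3091

θ₁ = -0.0001, θ₂ = 0.3491, θ₃ = 1.3091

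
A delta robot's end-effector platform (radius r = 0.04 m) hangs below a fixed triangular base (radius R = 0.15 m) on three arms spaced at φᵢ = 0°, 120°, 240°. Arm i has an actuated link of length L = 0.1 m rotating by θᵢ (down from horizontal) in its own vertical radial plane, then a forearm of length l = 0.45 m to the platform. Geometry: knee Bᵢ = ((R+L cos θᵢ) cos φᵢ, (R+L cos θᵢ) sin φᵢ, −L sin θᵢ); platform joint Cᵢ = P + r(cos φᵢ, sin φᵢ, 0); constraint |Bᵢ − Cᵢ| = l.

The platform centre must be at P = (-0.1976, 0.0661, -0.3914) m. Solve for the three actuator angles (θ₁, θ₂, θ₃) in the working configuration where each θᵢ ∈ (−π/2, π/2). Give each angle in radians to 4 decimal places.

arm 1 (φ=0.0°): x'=-0.1976, y'=0.0661
  e−x'=0.3076;  (l²−L²−(e−x')²−y'²−z²)/2L = -0.2984
  γ=atan2(-0.3914,0.3076)=-0.9047;  ψ=arccos(-0.5994)=2.2136;  θ1=γ+ψ≈1.3089
rotate P by −φ2: (0.1560, 0.1381, -0.3914)
  e−x'=-0.0460;  (l²−L²−(e−x')²−y'²−z²)/2L = 0.0906
  γ=atan2(-0.3914,-0.0460)=-1.6879;  ψ=arccos(0.2299)=1.3388;  θ2=γ+ψ≈-0.3491
rotate P by −φ3: (0.0416, -0.2042, -0.3914)
  A=0.0684, B=-0.3914, C=(l²−L²−A²−y'²−z²)/(2L)=-0.0353
  √(A²+B²)=0.3973;  θ3 = -1.3977+1.6598 ≈ 0.2622

θ₁ = 1.3089, θ₂ = -0.3491, θ₃ = 0.2622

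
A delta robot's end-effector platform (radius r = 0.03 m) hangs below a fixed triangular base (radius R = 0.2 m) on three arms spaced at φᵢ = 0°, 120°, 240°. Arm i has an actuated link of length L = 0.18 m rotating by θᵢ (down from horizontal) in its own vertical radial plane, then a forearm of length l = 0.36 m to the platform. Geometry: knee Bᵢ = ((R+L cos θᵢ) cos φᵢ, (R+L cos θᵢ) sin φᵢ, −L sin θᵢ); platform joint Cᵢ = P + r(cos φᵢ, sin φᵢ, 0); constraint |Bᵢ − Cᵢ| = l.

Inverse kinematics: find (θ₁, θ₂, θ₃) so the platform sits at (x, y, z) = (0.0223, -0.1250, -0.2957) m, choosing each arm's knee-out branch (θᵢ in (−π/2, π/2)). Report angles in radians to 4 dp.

arm 1 (φ=0.0°): x'=0.0223, y'=-0.1250
  A=0.1477, B=-0.2957, C=(l²−L²−A²−y'²−z²)/(2L)=-0.0769
  √(A²+B²)=0.3305;  θ1 = -1.1076+1.8056 ≈ 0.6980
φ2=120.0° → target in arm frame (-0.1194, 0.0432)
  e−x'=0.2894;  (l²−L²−(e−x')²−y'²−z²)/2L = -0.2107
  γ=atan2(-0.2957,0.2894)=-0.7962;  ψ=arccos(-0.5093)=2.1051;  θ2=γ+ψ≈1.3090
arm 3 (φ=240.0°): x'=0.0971, y'=0.0818
  A=0.0729, B=-0.2957, C=(l²−L²−A²−y'²−z²)/(2L)=-0.0062
  θ3 = atan2(B,A) + arccos(C/0.3046) = 0.2622

θ₁ = 0.6980, θ₂ = 1.3090, θ₃ = 0.2622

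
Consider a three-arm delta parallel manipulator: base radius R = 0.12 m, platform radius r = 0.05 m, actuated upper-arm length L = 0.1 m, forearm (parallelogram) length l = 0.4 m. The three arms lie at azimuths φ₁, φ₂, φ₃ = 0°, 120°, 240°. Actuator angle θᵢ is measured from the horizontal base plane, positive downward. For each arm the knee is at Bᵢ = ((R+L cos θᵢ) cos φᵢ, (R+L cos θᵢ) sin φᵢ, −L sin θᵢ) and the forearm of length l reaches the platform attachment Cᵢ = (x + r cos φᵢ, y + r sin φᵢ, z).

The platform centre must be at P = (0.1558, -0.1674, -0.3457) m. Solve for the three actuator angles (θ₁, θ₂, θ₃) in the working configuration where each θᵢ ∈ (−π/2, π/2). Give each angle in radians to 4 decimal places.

θ₁ = -0.1745, θ₂ = 1.3961, θ₃ = 0.2616

arm 1 (φ=0.0°): x'=0.1558, y'=-0.1674
  A=-0.0858, B=-0.3457, C=(l²−L²−A²−y'²−z²)/(2L)=-0.0245
  √(A²+B²)=0.3562;  θ1 = -1.8141+1.6395 ≈ -0.1745
rotate P by −φ2: (-0.2229, -0.0512, -0.3457)
  A cos θ + B sin θ = C:  0.2929·cos θ + -0.3457·sin θ = -0.2895
  √(A²+B²)=0.4531;  θ2 = -0.8679+2.2640 ≈ 1.3961
φ3=240.0° → target in arm frame (0.0671, 0.2186)
  A=0.0029, B=-0.3457, C=(l²−L²−A²−y'²−z²)/(2L)=-0.0866
  √(A²+B²)=0.3457;  θ3 = -1.5623+1.8239 ≈ 0.2616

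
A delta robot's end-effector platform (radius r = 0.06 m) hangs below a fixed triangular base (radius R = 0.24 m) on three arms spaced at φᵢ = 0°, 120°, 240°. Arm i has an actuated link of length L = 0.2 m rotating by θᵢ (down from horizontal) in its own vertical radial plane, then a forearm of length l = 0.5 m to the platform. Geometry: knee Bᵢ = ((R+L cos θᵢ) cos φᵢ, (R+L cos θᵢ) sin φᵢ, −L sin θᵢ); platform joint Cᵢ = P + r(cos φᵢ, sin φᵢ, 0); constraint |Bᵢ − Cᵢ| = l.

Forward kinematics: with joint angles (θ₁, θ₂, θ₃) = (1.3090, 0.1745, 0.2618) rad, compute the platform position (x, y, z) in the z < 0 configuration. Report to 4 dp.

centre 1 = (0.2318·cos0.0°, 0.2318·sin0.0°, -0.1932) = (0.2318, 0.0000, -0.1932)
arm 2 at φ=120.0°: ρ2 = 0.3770;  centre 2 = (-0.1885, 0.3265, -0.0347)
centre 3 = (0.3732·cos240.0°, 0.3732·sin240.0°, -0.0518) = (-0.1866, -0.3232, -0.0518)
eliminate P² terms by subtracting sphere 1 from 2 and 3
[-0.8405 0.6529 0.3169]·P = 0.0523;  [-0.8367 -0.6464 0.2828]·P = 0.0509
Cramer: x(z) = -0.0615+0.3575z;  y(z) = 0.0009-0.0252z
sphere 1 gives Az²+Bz+C=0 with A=1.1284, B=0.1766, C=-0.1267;  B²−4AC=0.6029;  roots -0.4223, 0.2658;  negative root z = -0.4223
x = -0.2125, y = 0.0115

(-0.2125, 0.0115, -0.4223)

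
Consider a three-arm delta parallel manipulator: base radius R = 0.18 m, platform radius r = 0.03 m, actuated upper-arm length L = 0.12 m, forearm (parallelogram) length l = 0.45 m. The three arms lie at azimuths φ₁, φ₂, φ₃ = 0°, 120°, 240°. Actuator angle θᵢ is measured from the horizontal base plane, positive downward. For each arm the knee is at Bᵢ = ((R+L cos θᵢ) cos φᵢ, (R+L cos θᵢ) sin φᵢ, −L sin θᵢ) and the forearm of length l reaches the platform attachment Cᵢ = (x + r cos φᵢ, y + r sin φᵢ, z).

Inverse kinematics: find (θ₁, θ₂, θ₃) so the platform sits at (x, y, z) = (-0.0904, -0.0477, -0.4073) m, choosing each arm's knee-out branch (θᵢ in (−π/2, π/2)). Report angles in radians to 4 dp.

θ₁ = 0.8733, θ₂ = 0.4367, θ₃ = 0.0003

arm 1 (φ=0.0°): x'=-0.0904, y'=-0.0477
  A=0.2404, B=-0.4073, C=(l²−L²−A²−y'²−z²)/(2L)=-0.1578
  √(A²+B²)=0.4730;  θ1 = -1.0376+1.9109 ≈ 0.8733
rotate P by −φ2: (0.0039, 0.1021, -0.4073)
  A=0.1461, B=-0.4073, C=(l²−L²−A²−y'²−z²)/(2L)=-0.0399
  θ2 = atan2(B,A) + arccos(C/0.4327) = 0.4367
arm 3 (φ=240.0°): x'=0.0865, y'=-0.0544
  A cos θ + B sin θ = C:  0.0635·cos θ + -0.4073·sin θ = 0.0634
  √(A²+B²)=0.4122;  θ3 = -1.4162+1.4164 ≈ 0.0003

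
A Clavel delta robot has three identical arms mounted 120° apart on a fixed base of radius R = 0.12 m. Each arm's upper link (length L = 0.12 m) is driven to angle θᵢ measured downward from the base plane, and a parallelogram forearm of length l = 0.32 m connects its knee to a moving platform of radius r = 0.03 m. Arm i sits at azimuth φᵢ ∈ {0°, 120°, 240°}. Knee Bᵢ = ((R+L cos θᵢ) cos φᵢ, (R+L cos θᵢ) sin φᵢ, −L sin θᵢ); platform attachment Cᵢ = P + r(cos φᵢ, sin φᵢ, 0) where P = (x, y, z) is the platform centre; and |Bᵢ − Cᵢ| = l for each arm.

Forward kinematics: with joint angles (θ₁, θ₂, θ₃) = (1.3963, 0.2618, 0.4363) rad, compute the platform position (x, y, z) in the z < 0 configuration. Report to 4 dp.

φ1=0.0°: virtual centre (0.1108, 0.0000, -0.1182), radius l
φ2=120.0°: virtual centre (-0.1030, 0.1783, -0.0311), radius l
arm 3 at φ=240.0°: e+L cos θ3 = 0.1988;  S3 = (-0.0994, -0.1721, -0.0507)
subtract pairs → two planes through P
plane₁₂: -0.4276x+0.3566y+0.1742z = 0.0171
det = 0.2971;  x = -0.0388+0.3638z,  y = 0.0014+-0.0524z
into |P−S₁|² = l²: 1.1351z² + 0.1273z + -0.0660 = 0;  Δ = 0.3160;  z = -0.3037 or 0.1916 → z<0 root = -0.3037
x = -0.1493, y = 0.0173

(-0.1493, 0.0173, -0.3037)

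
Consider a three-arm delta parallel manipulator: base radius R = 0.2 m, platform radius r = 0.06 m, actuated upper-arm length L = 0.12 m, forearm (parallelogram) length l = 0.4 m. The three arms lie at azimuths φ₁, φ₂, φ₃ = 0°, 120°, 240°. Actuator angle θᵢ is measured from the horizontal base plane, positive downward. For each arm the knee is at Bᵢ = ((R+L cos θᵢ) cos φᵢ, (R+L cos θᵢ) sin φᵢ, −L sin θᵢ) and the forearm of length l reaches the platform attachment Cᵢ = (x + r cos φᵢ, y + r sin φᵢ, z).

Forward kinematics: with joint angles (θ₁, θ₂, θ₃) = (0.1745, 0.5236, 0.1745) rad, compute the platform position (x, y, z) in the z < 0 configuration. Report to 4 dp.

φ1=0.0°: virtual centre (0.2582, 0.0000, -0.0208), radius l
S2 = (0.2439·cos120.0°, 0.2439·sin120.0°, -0.0600) = (-0.1220, 0.2112, -0.0600)
φ3=240.0°: virtual centre (-0.1291, -0.2236, -0.0208), radius l
|S₂|²−|S₁|² = -0.0040;  |S₃|²−|S₁|² = 0.0000
[-0.7603 0.4225 -0.0783]·P = -0.0040;  [-0.7745 -0.4472 0.0000]·P = 0.0000
det = 0.6672;  x = 0.0027+-0.0525z,  y = -0.0046+0.0909z
sphere 1 gives Az²+Bz+C=0 with A=1.0110, B=0.0677, C=-0.0943;  B²−4AC=0.3858;  roots -0.3406, 0.2737;  negative root z = -0.3406
x = 0.0206, y = -0.0356

(0.0206, -0.0356, -0.3406)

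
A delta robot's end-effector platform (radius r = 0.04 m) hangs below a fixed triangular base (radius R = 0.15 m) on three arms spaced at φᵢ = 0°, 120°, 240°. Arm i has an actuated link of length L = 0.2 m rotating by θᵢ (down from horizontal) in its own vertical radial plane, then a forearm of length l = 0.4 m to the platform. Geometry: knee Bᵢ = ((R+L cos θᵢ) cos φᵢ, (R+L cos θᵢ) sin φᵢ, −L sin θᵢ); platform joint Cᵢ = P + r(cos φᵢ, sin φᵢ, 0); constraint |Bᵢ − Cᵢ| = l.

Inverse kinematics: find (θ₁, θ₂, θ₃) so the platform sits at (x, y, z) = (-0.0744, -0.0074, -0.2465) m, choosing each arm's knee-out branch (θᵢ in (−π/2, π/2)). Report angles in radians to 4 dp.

rotate P by −φ1: (-0.0744, -0.0074, -0.2465)
  A=0.1844, B=-0.2465, C=(l²−L²−A²−y'²−z²)/(2L)=0.0629
  γ=atan2(-0.2465,0.1844)=-0.9285;  ψ=arccos(0.2045)=1.3649;  θ1=γ+ψ≈0.4363
rotate P by −φ2: (0.0308, 0.0681, -0.2465)
  A cos θ + B sin θ = C:  0.0792·cos θ + -0.2465·sin θ = 0.1208
  θ2 = atan2(B,A) + arccos(C/0.2589) = -0.1745
rotate P by −φ3: (0.0436, -0.0607, -0.2465)
  A cos θ + B sin θ = C:  0.0664·cos θ + -0.2465·sin θ = 0.1279
  √(A²+B²)=0.2553;  θ3 = -1.3077+1.0462 ≈ -0.2615

θ₁ = 0.4363, θ₂ = -0.1745, θ₃ = -0.2615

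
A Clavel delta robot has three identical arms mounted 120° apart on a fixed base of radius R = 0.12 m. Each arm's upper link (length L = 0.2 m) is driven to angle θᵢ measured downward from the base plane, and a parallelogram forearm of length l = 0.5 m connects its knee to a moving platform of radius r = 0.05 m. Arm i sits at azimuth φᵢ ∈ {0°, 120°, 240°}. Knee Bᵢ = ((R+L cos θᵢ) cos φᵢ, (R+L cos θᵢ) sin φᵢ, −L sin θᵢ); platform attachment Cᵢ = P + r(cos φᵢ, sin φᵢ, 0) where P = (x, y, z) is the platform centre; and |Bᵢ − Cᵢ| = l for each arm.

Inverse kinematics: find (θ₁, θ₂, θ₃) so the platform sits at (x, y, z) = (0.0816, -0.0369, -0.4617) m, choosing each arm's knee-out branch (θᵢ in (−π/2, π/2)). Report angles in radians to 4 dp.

arm 1 (φ=0.0°): x'=0.0816, y'=-0.0369
  A=-0.0116, B=-0.4617, C=(l²−L²−A²−y'²−z²)/(2L)=-0.0117
  θ1 = atan2(B,A) + arccos(C/0.4618) = 0.0001
rotate P by −φ2: (-0.0728, -0.0522, -0.4617)
  e−x'=0.1428;  (l²−L²−(e−x')²−y'²−z²)/2L = -0.0657
  √(A²+B²)=0.4833;  θ2 = -1.2709+1.7071 ≈ 0.4362
φ3=240.0° → target in arm frame (-0.0088, 0.0891)
  A cos θ + B sin θ = C:  0.0788·cos θ + -0.4617·sin θ = -0.0433
  θ3 = atan2(B,A) + arccos(C/0.4684) = 0.2617

θ₁ = 0.0001, θ₂ = 0.4362, θ₃ = 0.2617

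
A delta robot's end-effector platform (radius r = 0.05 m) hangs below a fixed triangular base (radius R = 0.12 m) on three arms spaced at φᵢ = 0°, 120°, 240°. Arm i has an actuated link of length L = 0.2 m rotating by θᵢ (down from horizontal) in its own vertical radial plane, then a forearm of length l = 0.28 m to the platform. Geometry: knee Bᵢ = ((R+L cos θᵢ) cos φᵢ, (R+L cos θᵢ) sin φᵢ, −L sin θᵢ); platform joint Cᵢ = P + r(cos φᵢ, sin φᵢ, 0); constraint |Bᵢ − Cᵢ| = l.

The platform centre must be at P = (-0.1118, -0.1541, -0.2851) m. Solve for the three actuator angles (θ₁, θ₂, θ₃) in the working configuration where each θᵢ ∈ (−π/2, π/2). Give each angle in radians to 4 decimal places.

θ₁ = 1.3963, θ₂ = 1.3091, θ₃ = 0.0874

rotate P by −φ1: (-0.1118, -0.1541, -0.2851)
  A=0.1818, B=-0.2851, C=(l²−L²−A²−y'²−z²)/(2L)=-0.2492
  θ1 = atan2(B,A) + arccos(C/0.3381) = 1.3963
φ2=120.0° → target in arm frame (-0.0776, 0.1739)
  A=0.1476, B=-0.2851, C=(l²−L²−A²−y'²−z²)/(2L)=-0.2372
  γ=atan2(-0.2851,0.1476)=-1.0932;  ψ=arccos(-0.7389)=2.4023;  θ2=γ+ψ≈1.3091
arm 3 (φ=240.0°): x'=0.1894, y'=-0.0198
  e−x'=-0.1194;  (l²−L²−(e−x')²−y'²−z²)/2L = -0.1438
  √(A²+B²)=0.3091;  θ3 = -1.9673+2.0547 ≈ 0.0874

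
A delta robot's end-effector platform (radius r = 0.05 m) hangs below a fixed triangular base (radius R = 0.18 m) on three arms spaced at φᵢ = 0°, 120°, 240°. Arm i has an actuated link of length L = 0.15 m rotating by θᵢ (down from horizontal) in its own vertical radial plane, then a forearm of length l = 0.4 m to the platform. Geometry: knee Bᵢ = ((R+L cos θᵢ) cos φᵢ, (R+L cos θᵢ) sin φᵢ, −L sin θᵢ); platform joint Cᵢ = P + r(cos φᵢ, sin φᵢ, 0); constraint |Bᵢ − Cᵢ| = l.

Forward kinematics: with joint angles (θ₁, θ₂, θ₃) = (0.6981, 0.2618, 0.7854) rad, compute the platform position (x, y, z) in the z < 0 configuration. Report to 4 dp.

arm 1 at φ=0.0°: ρ1 = 0.2449;  O1 = (0.2449, 0.0000, -0.0964)
O2 = (0.2749·cos120.0°, 0.2749·sin120.0°, -0.0388) = (-0.1374, 0.2381, -0.0388)
φ3=240.0°: virtual centre (-0.1180, -0.2044, -0.1061), radius l
eliminate P² terms by subtracting sphere 1 from 2 and 3
plane₁₂: -0.7647x+0.4761y+0.1152z = 0.0078
det = 0.6583;  x = -0.0032+0.0576z,  y = 0.0113+-0.1494z
quadratic in z: (1.0256)z²+(0.1609)z+(-0.0890)=0, √Δ=0.6254 → z ∈ {-0.3833, 0.2265}; z = -0.3833 (taking z<0)
x = -0.0253, y = 0.0685

(-0.0253, 0.0685, -0.3833)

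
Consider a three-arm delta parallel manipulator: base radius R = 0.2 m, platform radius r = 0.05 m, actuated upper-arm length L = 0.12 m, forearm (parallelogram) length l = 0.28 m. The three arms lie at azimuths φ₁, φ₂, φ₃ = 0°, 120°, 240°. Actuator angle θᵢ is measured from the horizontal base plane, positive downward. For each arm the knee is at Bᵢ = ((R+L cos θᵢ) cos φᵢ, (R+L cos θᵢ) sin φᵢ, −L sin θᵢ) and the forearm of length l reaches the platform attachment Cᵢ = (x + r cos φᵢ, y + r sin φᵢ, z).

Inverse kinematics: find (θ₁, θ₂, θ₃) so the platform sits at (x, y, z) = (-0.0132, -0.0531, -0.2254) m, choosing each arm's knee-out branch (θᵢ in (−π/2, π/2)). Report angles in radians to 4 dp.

arm 1 (φ=0.0°): x'=-0.0132, y'=-0.0531
  A cos θ + B sin θ = C:  0.1632·cos θ + -0.2254·sin θ = -0.0677
  γ=atan2(-0.2254,0.1632)=-0.9441;  ψ=arccos(-0.2434)=1.8167;  θ1=γ+ψ≈0.8726
rotate P by −φ2: (-0.0394, 0.0380, -0.2254)
  e−x'=0.1894;  (l²−L²−(e−x')²−y'²−z²)/2L = -0.1005
  γ=atan2(-0.2254,0.1894)=-0.8720;  ψ=arccos(-0.3413)=1.9191;  θ2=γ+ψ≈1.0471
rotate P by −φ3: (0.0526, 0.0151, -0.2254)
  A cos θ + B sin θ = C:  0.0974·cos θ + -0.2254·sin θ = 0.0145
  θ3 = atan2(B,A) + arccos(C/0.2455) = 0.3489

θ₁ = 0.8726, θ₂ = 1.0471, θ₃ = 0.3489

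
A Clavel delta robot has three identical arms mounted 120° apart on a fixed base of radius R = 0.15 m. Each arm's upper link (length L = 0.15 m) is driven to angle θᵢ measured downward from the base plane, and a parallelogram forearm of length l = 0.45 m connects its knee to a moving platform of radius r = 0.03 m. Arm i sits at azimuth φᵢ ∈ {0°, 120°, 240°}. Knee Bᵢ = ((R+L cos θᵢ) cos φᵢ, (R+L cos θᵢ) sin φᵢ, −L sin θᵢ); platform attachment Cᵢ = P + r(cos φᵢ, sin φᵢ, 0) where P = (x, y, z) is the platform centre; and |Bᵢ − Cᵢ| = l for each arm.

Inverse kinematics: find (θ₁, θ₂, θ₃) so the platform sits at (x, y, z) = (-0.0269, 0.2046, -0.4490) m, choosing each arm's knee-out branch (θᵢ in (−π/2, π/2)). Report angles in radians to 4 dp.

θ₁ = 0.9598, θ₂ = 0.0871, θ₃ = 1.3964

rotate P by −φ1: (-0.0269, 0.2046, -0.4490)
  A=0.1469, B=-0.4490, C=(l²−L²−A²−y'²−z²)/(2L)=-0.2835
  γ=atan2(-0.4490,0.1469)=-1.2546;  ψ=arccos(-0.6000)=2.2144;  θ1=γ+ψ≈0.9598
φ2=120.0° → target in arm frame (0.1906, -0.0790)
  A=-0.0706, B=-0.4490, C=(l²−L²−A²−y'²−z²)/(2L)=-0.1094
  √(A²+B²)=0.4545;  θ2 = -1.7268+1.8140 ≈ 0.0871
rotate P by −φ3: (-0.1637, -0.1256, -0.4490)
  A=0.2837, B=-0.4490, C=(l²−L²−A²−y'²−z²)/(2L)=-0.3929
  γ=atan2(-0.4490,0.2837)=-1.0072;  ψ=arccos(-0.7398)=2.4036;  θ3=γ+ψ≈1.3964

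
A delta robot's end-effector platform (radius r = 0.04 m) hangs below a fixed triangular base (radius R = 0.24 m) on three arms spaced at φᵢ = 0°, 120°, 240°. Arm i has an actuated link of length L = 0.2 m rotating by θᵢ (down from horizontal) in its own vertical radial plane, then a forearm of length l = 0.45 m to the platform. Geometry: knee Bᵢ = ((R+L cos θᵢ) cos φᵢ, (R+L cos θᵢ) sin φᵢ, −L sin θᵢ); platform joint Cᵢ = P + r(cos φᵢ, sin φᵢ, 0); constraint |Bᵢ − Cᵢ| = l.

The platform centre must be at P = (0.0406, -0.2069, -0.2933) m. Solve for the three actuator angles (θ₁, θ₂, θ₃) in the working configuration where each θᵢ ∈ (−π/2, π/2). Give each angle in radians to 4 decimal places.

θ₁ = 0.4359, θ₂ = 1.3962, θ₃ = -0.3490

φ1=0.0° → target in arm frame (0.0406, -0.2069)
  A=0.1594, B=-0.2933, C=(l²−L²−A²−y'²−z²)/(2L)=0.0206
  √(A²+B²)=0.3338;  θ1 = -1.0730+1.5089 ≈ 0.4359
φ2=120.0° → target in arm frame (-0.1995, 0.0683)
  A cos θ + B sin θ = C:  0.3995·cos θ + -0.2933·sin θ = -0.2194
  θ2 = atan2(B,A) + arccos(C/0.4956) = 1.3962
rotate P by −φ3: (0.1589, 0.1386, -0.2933)
  e−x'=0.0411;  (l²−L²−(e−x')²−y'²−z²)/2L = 0.1389
  θ3 = atan2(B,A) + arccos(C/0.2962) = -0.3490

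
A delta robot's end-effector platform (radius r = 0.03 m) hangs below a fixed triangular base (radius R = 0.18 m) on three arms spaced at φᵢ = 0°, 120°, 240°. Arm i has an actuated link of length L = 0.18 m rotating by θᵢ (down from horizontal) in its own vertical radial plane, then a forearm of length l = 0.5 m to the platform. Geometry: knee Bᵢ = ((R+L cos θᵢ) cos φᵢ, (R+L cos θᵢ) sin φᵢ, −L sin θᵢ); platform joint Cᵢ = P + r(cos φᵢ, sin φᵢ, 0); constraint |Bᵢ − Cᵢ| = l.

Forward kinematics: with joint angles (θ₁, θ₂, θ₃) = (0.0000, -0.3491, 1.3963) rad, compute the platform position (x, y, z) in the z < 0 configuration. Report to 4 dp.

O1 = (0.3300·cos0.0°, 0.3300·sin0.0°, 0.0000) = (0.3300, 0.0000, 0.0000)
O2 = (0.3191·cos120.0°, 0.3191·sin120.0°, 0.0616) = (-0.1596, 0.2764, 0.0616)
arm 3 at φ=240.0°: ρ3 = 0.1813;  O3 = (-0.0906, -0.1570, -0.1773)
subtract pairs → two planes through P
plane₁₂: -0.9791x+0.5528y+0.1231z = -0.0033
det = 0.7724;  x = 0.0333+-0.2037z,  y = 0.0530+-0.5835z
sphere 1 gives Az²+Bz+C=0 with A=1.3820, B=0.0590, C=-0.1591;  B²−4AC=0.8832;  roots -0.3613, 0.3187;  negative root z = -0.3613
x = 0.1069, y = 0.2639

(0.1069, 0.2639, -0.3613)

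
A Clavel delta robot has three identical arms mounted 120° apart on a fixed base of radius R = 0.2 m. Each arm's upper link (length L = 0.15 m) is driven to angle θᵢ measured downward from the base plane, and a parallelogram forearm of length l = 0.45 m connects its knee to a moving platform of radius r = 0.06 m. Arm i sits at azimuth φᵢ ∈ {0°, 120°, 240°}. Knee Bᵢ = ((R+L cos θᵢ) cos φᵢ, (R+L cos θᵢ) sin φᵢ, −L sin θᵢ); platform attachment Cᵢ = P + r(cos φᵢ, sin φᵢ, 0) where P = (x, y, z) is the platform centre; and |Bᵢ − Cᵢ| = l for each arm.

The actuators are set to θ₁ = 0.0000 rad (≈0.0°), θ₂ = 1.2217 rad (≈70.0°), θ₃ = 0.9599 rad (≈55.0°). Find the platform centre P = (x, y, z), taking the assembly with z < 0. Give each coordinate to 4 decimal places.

(0.1754, -0.0435, -0.4330)

O1 = (0.2900·cos0.0°, 0.2900·sin0.0°, 0.0000) = (0.2900, 0.0000, 0.0000)
O2 = (0.1913·cos120.0°, 0.1913·sin120.0°, -0.1410) = (-0.0957, 0.1657, -0.1410)
φ3=240.0°: virtual centre (-0.1130, -0.1958, -0.1229), radius l
subtract pairs → two planes through P
linear system: -0.7713x+0.3314y = -0.0276−-0.2819z; -0.8060x+-0.3915y = -0.0179−-0.2457z
Cramer: x(z) = 0.0294-0.3370z;  y(z) = -0.0149+0.0662z
into |P−O₁|² = l²: 1.1180z² + 0.1737z + -0.1344 = 0;  Δ = 0.6311;  z = -0.4330 or 0.2776 → z<0 root = -0.4330
x = 0.1754, y = -0.0435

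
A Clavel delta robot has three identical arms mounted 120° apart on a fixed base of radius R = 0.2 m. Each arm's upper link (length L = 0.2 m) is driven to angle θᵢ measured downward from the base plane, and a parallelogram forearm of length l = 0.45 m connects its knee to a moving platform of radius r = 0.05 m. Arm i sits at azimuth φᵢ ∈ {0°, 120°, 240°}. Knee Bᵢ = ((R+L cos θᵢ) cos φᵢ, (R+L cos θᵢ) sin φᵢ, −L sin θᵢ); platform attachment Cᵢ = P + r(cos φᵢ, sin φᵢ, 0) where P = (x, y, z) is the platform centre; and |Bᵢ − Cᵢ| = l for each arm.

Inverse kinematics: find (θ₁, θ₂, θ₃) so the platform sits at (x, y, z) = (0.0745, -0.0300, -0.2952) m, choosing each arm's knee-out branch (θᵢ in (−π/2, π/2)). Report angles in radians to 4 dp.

θ₁ = -0.3490, θ₂ = 0.4361, θ₃ = 0.1745

rotate P by −φ1: (0.0745, -0.0300, -0.2952)
  e−x'=0.0755;  (l²−L²−(e−x')²−y'²−z²)/2L = 0.1719
  √(A²+B²)=0.3047;  θ1 = -1.3204+0.9714 ≈ -0.3490
rotate P by −φ2: (-0.0632, -0.0495, -0.2952)
  A cos θ + B sin θ = C:  0.2132·cos θ + -0.2952·sin θ = 0.0686
  θ2 = atan2(B,A) + arccos(C/0.3642) = 0.4361
φ3=240.0° → target in arm frame (-0.0113, 0.0795)
  e−x'=0.1613;  (l²−L²−(e−x')²−y'²−z²)/2L = 0.1076
  θ3 = atan2(B,A) + arccos(C/0.3364) = 0.1745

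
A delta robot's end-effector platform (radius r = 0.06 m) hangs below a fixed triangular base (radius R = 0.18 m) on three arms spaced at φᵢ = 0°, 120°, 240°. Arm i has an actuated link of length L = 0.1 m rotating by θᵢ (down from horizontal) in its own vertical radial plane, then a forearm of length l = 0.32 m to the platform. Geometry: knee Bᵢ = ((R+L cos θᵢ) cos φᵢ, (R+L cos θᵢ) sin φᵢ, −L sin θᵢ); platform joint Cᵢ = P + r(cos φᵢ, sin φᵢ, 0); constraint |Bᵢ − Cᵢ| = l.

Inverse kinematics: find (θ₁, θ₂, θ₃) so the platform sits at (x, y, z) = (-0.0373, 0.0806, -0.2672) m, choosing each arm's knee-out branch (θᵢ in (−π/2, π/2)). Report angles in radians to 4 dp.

θ₁ = 0.6979, θ₂ = -0.2622, θ₃ = 0.7850

φ1=0.0° → target in arm frame (-0.0373, 0.0806)
  A cos θ + B sin θ = C:  0.1573·cos θ + -0.2672·sin θ = -0.0512
  √(A²+B²)=0.3101;  θ1 = -1.0387+1.7366 ≈ 0.6979
rotate P by −φ2: (0.0885, -0.0080, -0.2672)
  e−x'=0.0315;  (l²−L²−(e−x')²−y'²−z²)/2L = 0.0997
  √(A²+B²)=0.2691;  θ2 = -1.4533+1.1911 ≈ -0.2622
rotate P by −φ3: (-0.0512, -0.0726, -0.2672)
  A=0.1712, B=-0.2672, C=(l²−L²−A²−y'²−z²)/(2L)=-0.0678
  θ3 = atan2(B,A) + arccos(C/0.3173) = 0.7850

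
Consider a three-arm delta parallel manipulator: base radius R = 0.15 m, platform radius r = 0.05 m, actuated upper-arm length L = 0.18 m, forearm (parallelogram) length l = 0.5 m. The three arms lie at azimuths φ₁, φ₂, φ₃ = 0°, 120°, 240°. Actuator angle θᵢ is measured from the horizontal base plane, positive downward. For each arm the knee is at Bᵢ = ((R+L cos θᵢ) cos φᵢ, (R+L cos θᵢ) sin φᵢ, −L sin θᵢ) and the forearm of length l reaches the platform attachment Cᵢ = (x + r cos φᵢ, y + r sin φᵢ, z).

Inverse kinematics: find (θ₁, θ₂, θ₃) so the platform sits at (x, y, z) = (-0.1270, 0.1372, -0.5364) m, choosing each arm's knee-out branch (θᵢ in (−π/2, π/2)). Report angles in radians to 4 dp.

θ₁ = 1.1345, θ₂ = 0.2619, θ₃ = 0.9601

rotate P by −φ1: (-0.1270, 0.1372, -0.5364)
  A cos θ + B sin θ = C:  0.2270·cos θ + -0.5364·sin θ = -0.3902
  γ=atan2(-0.5364,0.2270)=-1.1705;  ψ=arccos(-0.6700)=2.3049;  θ1=γ+ψ≈1.1345
φ2=120.0° → target in arm frame (0.1823, 0.0414)
  A=-0.0823, B=-0.5364, C=(l²−L²−A²−y'²−z²)/(2L)=-0.2184
  γ=atan2(-0.5364,-0.0823)=-1.7231;  ψ=arccos(-0.4024)=1.9849;  θ2=γ+ψ≈0.2619
φ3=240.0° → target in arm frame (-0.0553, -0.1786)
  A cos θ + B sin θ = C:  0.1553·cos θ + -0.5364·sin θ = -0.3504
  θ3 = atan2(B,A) + arccos(C/0.5584) = 0.9601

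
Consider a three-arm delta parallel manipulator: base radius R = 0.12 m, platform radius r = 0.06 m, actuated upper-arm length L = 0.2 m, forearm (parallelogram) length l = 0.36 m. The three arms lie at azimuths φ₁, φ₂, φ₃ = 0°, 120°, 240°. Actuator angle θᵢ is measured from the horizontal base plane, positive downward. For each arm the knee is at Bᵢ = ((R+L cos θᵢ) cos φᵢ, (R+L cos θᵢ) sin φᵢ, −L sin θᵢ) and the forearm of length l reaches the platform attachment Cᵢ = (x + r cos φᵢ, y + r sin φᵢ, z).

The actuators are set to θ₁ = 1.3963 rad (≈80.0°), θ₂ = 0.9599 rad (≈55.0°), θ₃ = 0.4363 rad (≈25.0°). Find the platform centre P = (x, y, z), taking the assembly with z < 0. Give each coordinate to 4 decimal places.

(-0.1750, -0.0871, -0.4189)

arm 1 at φ=0.0°: ρ1 = 0.0947;  S1 = (0.0947, 0.0000, -0.1970)
φ2=120.0°: virtual centre (-0.0874, 0.1513, -0.1638), radius l
S3 = (0.2413·cos240.0°, 0.2413·sin240.0°, -0.0845) = (-0.1206, -0.2089, -0.0845)
eliminate P² terms by subtracting sphere 1 from 2 and 3
plane₁₂: -0.3642x+0.3026y+0.0663z = 0.0096
det = 0.2825;  x = -0.0330+0.3389z,  y = -0.0080+0.1888z
sphere 1 gives Az²+Bz+C=0 with A=1.1505, B=0.3043, C=-0.0744;  B²−4AC=0.4351;  roots -0.4189, 0.1544;  negative root z = -0.4189
x = -0.1750, y = -0.0871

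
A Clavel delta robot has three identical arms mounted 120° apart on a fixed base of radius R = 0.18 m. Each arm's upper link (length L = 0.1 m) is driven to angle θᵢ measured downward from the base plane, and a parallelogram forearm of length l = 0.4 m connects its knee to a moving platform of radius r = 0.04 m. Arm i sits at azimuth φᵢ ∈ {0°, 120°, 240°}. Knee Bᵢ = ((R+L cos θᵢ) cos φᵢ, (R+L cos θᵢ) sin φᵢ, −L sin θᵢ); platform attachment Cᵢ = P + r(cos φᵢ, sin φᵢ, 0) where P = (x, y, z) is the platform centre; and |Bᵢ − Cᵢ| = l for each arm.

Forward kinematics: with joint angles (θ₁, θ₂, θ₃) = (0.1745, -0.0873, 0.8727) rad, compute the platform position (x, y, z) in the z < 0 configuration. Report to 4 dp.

(0.0269, 0.0906, -0.3445)

S1 = (0.2385·cos0.0°, 0.2385·sin0.0°, -0.0174) = (0.2385, 0.0000, -0.0174)
φ2=120.0°: virtual centre (-0.1198, 0.2075, 0.0087), radius l
S3 = (0.2043·cos240.0°, 0.2043·sin240.0°, -0.0766) = (-0.1021, -0.1769, -0.0766)
eliminate P² terms by subtracting sphere 1 from 2 and 3
[-0.7166 0.4150 0.0522]·P = 0.0003;  [-0.6812 -0.3538 -0.1185]·P = -0.0096
Cramer: x(z) = 0.0072-0.0573z;  y(z) = 0.0132-0.2246z
sphere 1 gives Az²+Bz+C=0 with A=1.0537, B=0.0553, C=-0.1060;  B²−4AC=0.4500;  roots -0.3445, 0.2921;  negative root z = -0.3445
x = 0.0269, y = 0.0906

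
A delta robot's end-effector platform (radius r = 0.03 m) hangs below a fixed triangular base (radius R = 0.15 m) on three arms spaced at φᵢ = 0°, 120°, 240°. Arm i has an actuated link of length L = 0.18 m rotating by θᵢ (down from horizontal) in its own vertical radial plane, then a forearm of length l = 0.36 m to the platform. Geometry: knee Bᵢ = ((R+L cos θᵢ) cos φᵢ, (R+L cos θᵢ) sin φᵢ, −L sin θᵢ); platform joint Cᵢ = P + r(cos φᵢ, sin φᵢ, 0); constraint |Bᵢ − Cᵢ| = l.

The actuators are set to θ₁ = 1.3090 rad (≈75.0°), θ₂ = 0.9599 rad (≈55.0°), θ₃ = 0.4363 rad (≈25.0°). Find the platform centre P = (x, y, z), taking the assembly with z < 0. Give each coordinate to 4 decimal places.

φ1=0.0°: virtual centre (0.1666, 0.0000, -0.1739), radius l
arm 2 at φ=120.0°: e+L cos θ2 = 0.2232;  S2 = (-0.1116, 0.1933, -0.1474)
φ3=240.0°: virtual centre (-0.1416, -0.2452, -0.0761), radius l
subtract pairs → two planes through P
plane₁₂: -0.5564x+0.3867y+0.0528z = 0.0136
Cramer: x(z) = -0.0342+0.1987z;  y(z) = -0.0141+0.1492z
quadratic in z: (1.0617)z²+(0.2638)z+(-0.0589)=0, √Δ=0.5653 → z ∈ {-0.3904, 0.1420}; z = -0.3904 (taking z<0)
x = -0.1118, y = -0.0723

(-0.1118, -0.0723, -0.3904)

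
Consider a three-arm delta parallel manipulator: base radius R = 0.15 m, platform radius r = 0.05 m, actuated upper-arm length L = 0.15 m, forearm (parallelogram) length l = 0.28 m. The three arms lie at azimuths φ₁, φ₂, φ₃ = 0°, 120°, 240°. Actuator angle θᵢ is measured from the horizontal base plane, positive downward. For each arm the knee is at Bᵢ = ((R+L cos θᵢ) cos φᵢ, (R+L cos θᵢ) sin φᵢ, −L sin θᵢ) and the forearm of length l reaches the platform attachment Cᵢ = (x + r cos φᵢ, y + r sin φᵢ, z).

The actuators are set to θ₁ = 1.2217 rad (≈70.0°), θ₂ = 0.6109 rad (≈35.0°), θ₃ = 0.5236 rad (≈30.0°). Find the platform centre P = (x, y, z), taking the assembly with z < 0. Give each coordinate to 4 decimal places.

centre 1 = (0.1513·cos0.0°, 0.1513·sin0.0°, -0.1410) = (0.1513, 0.0000, -0.1410)
centre 2 = (0.2229·cos120.0°, 0.2229·sin120.0°, -0.0860) = (-0.1114, 0.1930, -0.0860)
φ3=240.0°: virtual centre (-0.1150, -0.1991, -0.0750), radius l
|centre ₂|²−|centre ₁|² = 0.0143;  |centre ₃|²−|centre ₁|² = 0.0157
plane₁₂: -0.5255x+0.3860y+0.1098z = 0.0143
det = 0.4148;  x = -0.0284+0.2282z,  y = -0.0015+0.0261z
quadratic in z: (1.0527)z²+(0.1998)z+(-0.0262)=0, √Δ=0.3879 → z ∈ {-0.2791, 0.0893}; z = -0.2791 (taking z<0)
x = -0.0921, y = -0.0088

(-0.0921, -0.0088, -0.2791)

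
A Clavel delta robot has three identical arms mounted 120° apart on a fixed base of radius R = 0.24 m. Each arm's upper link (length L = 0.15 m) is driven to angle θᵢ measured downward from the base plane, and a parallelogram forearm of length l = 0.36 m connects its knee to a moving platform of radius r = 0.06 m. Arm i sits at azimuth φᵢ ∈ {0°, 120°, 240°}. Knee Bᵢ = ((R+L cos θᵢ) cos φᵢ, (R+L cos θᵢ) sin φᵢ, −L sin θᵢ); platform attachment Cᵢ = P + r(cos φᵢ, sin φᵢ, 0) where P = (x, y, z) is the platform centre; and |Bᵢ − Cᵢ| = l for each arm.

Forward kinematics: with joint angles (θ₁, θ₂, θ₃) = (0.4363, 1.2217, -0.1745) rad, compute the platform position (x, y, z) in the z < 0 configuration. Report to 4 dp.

(0.0222, -0.1189, -0.2343)

O1 = (0.3159·cos0.0°, 0.3159·sin0.0°, -0.0634) = (0.3159, 0.0000, -0.0634)
arm 2 at φ=120.0°: ρ2 = 0.2313;  O2 = (-0.1157, 0.2003, -0.1410)
arm 3 at φ=240.0°: ρ3 = 0.3277;  O3 = (-0.1639, -0.2838, 0.0260)
eliminate P² terms by subtracting sphere 1 from 2 and 3
linear system: -0.8632x+0.4006y = -0.0305−-0.1551z; -0.9596x+-0.5676y = 0.0042−0.1789z
Cramer: x(z) = 0.0178-0.0188z;  y(z) = -0.0376+0.3468z
sphere 1 gives Az²+Bz+C=0 with A=1.1206, B=0.1119, C=-0.0353;  B²−4AC=0.1707;  roots -0.2343, 0.1344;  negative root z = -0.2343
x = 0.0222, y = -0.1189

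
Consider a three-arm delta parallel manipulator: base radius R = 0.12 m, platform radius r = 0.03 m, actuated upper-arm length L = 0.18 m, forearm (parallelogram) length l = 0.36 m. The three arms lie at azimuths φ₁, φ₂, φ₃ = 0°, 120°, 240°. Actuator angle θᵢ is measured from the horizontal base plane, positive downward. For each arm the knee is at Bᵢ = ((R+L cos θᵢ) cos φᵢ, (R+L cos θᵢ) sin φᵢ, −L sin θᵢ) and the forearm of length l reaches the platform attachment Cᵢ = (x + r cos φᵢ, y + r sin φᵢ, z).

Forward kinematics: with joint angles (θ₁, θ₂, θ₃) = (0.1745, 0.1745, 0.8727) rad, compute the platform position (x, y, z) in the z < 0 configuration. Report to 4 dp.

(0.0563, 0.0975, -0.3062)

φ1=0.0°: virtual centre (0.2673, 0.0000, -0.0313), radius l
φ2=120.0°: virtual centre (-0.1336, 0.2315, -0.0313), radius l
arm 3 at φ=240.0°: e+L cos θ3 = 0.2057;  O3 = (-0.1028, -0.1781, -0.1379)
|O₂|²−|O₁|² = 0.0000;  |O₃|²−|O₁|² = -0.0111
plane₁₂: -0.8018x+0.4629y+0.0000z = 0.0000
Cramer: x(z) = 0.0082-0.1571z;  y(z) = 0.0141-0.2722z
sphere 1 gives Az²+Bz+C=0 with A=1.0988, B=0.1362, C=-0.0613;  B²−4AC=0.2879;  roots -0.3062, 0.1822;  negative root z = -0.3062
x = 0.0563, y = 0.0975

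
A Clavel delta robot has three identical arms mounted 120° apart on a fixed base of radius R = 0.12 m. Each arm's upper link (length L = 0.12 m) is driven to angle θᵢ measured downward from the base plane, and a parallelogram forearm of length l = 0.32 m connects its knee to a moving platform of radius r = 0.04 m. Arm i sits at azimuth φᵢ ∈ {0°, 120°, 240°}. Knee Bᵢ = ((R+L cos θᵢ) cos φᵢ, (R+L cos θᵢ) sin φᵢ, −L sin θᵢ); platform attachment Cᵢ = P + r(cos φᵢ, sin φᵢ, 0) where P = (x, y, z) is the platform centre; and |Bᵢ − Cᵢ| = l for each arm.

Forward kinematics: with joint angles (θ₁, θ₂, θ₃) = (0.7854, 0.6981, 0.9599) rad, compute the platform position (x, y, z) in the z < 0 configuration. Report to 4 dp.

φ1=0.0°: virtual centre (0.1649, 0.0000, -0.0849), radius l
arm 2 at φ=120.0°: (R−r)+L cos θ2 = 0.1719;  centre 2 = (-0.0860, 0.1489, -0.0771)
arm 3 at φ=240.0°: (R−r)+L cos θ3 = 0.1488;  centre 3 = (-0.0744, -0.1289, -0.0983)
|centre ₂|²−|centre ₁|² = 0.0011;  |centre ₃|²−|centre ₁|² = -0.0026
linear system: -0.5016x+0.2978y = 0.0011−0.0154z; -0.4785x+-0.2578y = -0.0026−-0.0269z
Cramer: x(z) = 0.0017-0.0148z;  y(z) = 0.0067-0.0768z
sphere 1 gives Az²+Bz+C=0 with A=1.0061, B=0.1735, C=-0.0685;  B²−4AC=0.3060;  roots -0.3611, 0.1887;  negative root z = -0.3611
x = 0.0071, y = 0.0345

(0.0071, 0.0345, -0.3611)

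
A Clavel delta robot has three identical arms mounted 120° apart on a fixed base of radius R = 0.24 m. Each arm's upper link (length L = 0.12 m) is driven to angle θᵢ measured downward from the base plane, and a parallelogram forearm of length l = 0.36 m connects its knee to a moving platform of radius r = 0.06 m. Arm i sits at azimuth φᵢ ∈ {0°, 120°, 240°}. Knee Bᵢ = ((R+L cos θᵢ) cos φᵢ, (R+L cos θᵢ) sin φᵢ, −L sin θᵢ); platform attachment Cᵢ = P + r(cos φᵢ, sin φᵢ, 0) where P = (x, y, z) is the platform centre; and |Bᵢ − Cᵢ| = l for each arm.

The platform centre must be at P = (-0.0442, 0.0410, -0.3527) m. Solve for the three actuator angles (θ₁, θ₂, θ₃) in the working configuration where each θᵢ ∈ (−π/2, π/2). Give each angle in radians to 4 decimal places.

θ₁ = 1.2218, θ₂ = 0.6109, θ₃ = 1.0467

arm 1 (φ=0.0°): x'=-0.0442, y'=0.0410
  e−x'=0.2242;  (l²−L²−(e−x')²−y'²−z²)/2L = -0.2548
  γ=atan2(-0.3527,0.2242)=-1.0046;  ψ=arccos(-0.6096)=2.2263;  θ1=γ+ψ≈1.2218
arm 2 (φ=120.0°): x'=0.0576, y'=0.0178
  A cos θ + B sin θ = C:  0.1224·cos θ + -0.3527·sin θ = -0.1021
  θ2 = atan2(B,A) + arccos(C/0.3733) = 0.6109
arm 3 (φ=240.0°): x'=-0.0134, y'=-0.0588
  A cos θ + B sin θ = C:  0.1934·cos θ + -0.3527·sin θ = -0.2086
  γ=atan2(-0.3527,0.1934)=-1.0692;  ψ=arccos(-0.5185)=2.1159;  θ3=γ+ψ≈1.0467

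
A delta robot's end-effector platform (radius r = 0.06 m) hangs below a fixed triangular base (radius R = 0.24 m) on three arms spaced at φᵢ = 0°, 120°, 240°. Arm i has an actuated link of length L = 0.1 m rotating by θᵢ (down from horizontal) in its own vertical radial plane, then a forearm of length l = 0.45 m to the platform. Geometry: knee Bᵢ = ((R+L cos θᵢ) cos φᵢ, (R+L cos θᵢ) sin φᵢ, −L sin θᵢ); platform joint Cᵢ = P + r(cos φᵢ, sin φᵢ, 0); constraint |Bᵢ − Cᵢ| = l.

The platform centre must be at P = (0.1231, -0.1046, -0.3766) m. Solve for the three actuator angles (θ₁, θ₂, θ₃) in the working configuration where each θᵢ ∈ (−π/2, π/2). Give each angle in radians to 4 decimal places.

rotate P by −φ1: (0.1231, -0.1046, -0.3766)
  e−x'=0.0569;  (l²−L²−(e−x')²−y'²−z²)/2L = 0.1825
  √(A²+B²)=0.3809;  θ1 = -1.4208+1.0712 ≈ -0.3496
rotate P by −φ2: (-0.1521, -0.0543, -0.3766)
  A=0.3321, B=-0.3766, C=(l²−L²−A²−y'²−z²)/(2L)=-0.3130
  √(A²+B²)=0.5021;  θ2 = -0.8481+2.2437 ≈ 1.3956
arm 3 (φ=240.0°): x'=0.0290, y'=0.1589
  A cos θ + B sin θ = C:  0.1510·cos θ + -0.3766·sin θ = 0.0132
  γ=atan2(-0.3766,0.1510)=-1.1895;  ψ=arccos(0.0324)=1.5384;  θ3=γ+ψ≈0.3488

θ₁ = -0.3496, θ₂ = 1.3956, θ₃ = 0.3488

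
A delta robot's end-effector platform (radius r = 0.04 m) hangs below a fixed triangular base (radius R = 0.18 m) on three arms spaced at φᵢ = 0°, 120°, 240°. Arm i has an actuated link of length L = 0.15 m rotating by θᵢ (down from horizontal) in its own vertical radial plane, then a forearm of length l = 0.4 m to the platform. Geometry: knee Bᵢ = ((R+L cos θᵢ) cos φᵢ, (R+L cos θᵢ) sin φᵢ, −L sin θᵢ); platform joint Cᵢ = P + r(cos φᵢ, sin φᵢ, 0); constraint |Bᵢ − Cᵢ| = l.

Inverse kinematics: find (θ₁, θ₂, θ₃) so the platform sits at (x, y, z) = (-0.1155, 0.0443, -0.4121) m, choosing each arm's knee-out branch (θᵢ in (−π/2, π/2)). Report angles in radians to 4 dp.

φ1=0.0° → target in arm frame (-0.1155, 0.0443)
  A cos θ + B sin θ = C:  0.2555·cos θ + -0.4121·sin θ = -0.3319
  √(A²+B²)=0.4849;  θ1 = -1.0158+2.3247 ≈ 1.3089
φ2=120.0° → target in arm frame (0.0961, 0.0779)
  A=0.0439, B=-0.4121, C=(l²−L²−A²−y'²−z²)/(2L)=-0.1344
  θ2 = atan2(B,A) + arccos(C/0.4144) = 0.4363
arm 3 (φ=240.0°): x'=0.0194, y'=-0.1222
  A cos θ + B sin θ = C:  0.1206·cos θ + -0.4121·sin θ = -0.2060
  θ3 = atan2(B,A) + arccos(C/0.4294) = 0.7851

θ₁ = 1.3089, θ₂ = 0.4363, θ₃ = 0.7851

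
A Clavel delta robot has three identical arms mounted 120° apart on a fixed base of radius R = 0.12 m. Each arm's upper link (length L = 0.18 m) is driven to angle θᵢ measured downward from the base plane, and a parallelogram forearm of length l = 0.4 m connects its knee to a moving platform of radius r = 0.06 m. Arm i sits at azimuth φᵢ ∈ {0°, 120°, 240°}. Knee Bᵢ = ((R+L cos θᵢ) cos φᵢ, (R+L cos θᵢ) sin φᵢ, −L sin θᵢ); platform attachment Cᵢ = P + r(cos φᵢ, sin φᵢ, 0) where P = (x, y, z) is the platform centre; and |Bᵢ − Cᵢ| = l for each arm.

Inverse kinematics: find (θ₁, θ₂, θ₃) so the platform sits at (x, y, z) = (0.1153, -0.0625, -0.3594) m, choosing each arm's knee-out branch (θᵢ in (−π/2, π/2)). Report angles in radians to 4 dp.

arm 1 (φ=0.0°): x'=0.1153, y'=-0.0625
  A cos θ + B sin θ = C:  -0.0553·cos θ + -0.3594·sin θ = -0.0237
  √(A²+B²)=0.3636;  θ1 = -1.7235+1.6360 ≈ -0.0874
rotate P by −φ2: (-0.1118, -0.0686, -0.3594)
  e−x'=0.1718;  (l²−L²−(e−x')²−y'²−z²)/2L = -0.0994
  √(A²+B²)=0.3983;  θ2 = -1.1249+1.8230 ≈ 0.6980
arm 3 (φ=240.0°): x'=-0.0035, y'=0.1311
  A=0.0635, B=-0.3594, C=(l²−L²−A²−y'²−z²)/(2L)=-0.0633
  θ3 = atan2(B,A) + arccos(C/0.3650) = 0.3493

θ₁ = -0.0874, θ₂ = 0.6980, θ₃ = 0.3493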